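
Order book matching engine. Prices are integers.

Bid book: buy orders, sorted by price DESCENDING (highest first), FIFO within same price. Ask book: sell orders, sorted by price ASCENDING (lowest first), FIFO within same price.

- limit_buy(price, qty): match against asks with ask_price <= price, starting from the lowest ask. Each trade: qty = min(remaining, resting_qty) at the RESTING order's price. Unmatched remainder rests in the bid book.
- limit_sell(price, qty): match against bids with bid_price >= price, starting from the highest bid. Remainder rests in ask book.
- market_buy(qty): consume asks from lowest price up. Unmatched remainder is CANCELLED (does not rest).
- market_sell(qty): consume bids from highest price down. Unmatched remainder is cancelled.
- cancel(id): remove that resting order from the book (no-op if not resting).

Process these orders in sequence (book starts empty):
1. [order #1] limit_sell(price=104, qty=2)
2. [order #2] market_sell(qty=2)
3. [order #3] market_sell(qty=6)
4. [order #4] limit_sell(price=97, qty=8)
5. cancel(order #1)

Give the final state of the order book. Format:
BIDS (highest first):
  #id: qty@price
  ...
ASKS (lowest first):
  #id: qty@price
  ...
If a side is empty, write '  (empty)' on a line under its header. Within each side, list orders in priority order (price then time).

Answer: BIDS (highest first):
  (empty)
ASKS (lowest first):
  #4: 8@97

Derivation:
After op 1 [order #1] limit_sell(price=104, qty=2): fills=none; bids=[-] asks=[#1:2@104]
After op 2 [order #2] market_sell(qty=2): fills=none; bids=[-] asks=[#1:2@104]
After op 3 [order #3] market_sell(qty=6): fills=none; bids=[-] asks=[#1:2@104]
After op 4 [order #4] limit_sell(price=97, qty=8): fills=none; bids=[-] asks=[#4:8@97 #1:2@104]
After op 5 cancel(order #1): fills=none; bids=[-] asks=[#4:8@97]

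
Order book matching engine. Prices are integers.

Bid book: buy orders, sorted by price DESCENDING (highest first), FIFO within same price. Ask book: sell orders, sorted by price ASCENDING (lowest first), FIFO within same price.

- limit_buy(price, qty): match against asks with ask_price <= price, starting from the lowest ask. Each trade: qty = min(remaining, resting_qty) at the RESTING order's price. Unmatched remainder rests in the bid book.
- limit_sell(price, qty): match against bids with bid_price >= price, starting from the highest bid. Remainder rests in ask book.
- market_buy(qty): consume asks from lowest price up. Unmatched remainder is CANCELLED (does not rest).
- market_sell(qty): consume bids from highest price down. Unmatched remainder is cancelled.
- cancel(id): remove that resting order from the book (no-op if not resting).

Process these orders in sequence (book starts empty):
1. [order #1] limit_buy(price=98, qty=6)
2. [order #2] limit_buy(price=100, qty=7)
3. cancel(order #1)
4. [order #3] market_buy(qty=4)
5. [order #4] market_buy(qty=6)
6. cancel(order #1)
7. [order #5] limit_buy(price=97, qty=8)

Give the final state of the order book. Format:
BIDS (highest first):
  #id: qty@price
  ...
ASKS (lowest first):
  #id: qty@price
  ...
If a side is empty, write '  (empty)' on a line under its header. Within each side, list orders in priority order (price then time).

Answer: BIDS (highest first):
  #2: 7@100
  #5: 8@97
ASKS (lowest first):
  (empty)

Derivation:
After op 1 [order #1] limit_buy(price=98, qty=6): fills=none; bids=[#1:6@98] asks=[-]
After op 2 [order #2] limit_buy(price=100, qty=7): fills=none; bids=[#2:7@100 #1:6@98] asks=[-]
After op 3 cancel(order #1): fills=none; bids=[#2:7@100] asks=[-]
After op 4 [order #3] market_buy(qty=4): fills=none; bids=[#2:7@100] asks=[-]
After op 5 [order #4] market_buy(qty=6): fills=none; bids=[#2:7@100] asks=[-]
After op 6 cancel(order #1): fills=none; bids=[#2:7@100] asks=[-]
After op 7 [order #5] limit_buy(price=97, qty=8): fills=none; bids=[#2:7@100 #5:8@97] asks=[-]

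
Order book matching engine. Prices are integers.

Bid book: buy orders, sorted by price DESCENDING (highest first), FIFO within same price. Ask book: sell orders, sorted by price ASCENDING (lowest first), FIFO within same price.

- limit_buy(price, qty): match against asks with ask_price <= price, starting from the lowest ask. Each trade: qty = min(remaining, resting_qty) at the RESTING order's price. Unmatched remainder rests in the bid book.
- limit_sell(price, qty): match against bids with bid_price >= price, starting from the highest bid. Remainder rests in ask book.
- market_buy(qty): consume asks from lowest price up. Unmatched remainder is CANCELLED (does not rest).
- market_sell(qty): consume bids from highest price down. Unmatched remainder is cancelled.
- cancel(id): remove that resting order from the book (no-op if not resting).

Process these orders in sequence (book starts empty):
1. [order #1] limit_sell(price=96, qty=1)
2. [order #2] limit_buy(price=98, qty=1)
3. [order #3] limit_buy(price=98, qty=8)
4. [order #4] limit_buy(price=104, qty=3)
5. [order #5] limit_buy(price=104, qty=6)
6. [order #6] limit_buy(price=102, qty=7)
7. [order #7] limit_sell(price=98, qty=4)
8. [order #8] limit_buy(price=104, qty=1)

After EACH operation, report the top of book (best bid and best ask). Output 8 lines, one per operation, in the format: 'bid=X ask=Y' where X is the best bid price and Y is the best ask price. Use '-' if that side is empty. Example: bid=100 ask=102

After op 1 [order #1] limit_sell(price=96, qty=1): fills=none; bids=[-] asks=[#1:1@96]
After op 2 [order #2] limit_buy(price=98, qty=1): fills=#2x#1:1@96; bids=[-] asks=[-]
After op 3 [order #3] limit_buy(price=98, qty=8): fills=none; bids=[#3:8@98] asks=[-]
After op 4 [order #4] limit_buy(price=104, qty=3): fills=none; bids=[#4:3@104 #3:8@98] asks=[-]
After op 5 [order #5] limit_buy(price=104, qty=6): fills=none; bids=[#4:3@104 #5:6@104 #3:8@98] asks=[-]
After op 6 [order #6] limit_buy(price=102, qty=7): fills=none; bids=[#4:3@104 #5:6@104 #6:7@102 #3:8@98] asks=[-]
After op 7 [order #7] limit_sell(price=98, qty=4): fills=#4x#7:3@104 #5x#7:1@104; bids=[#5:5@104 #6:7@102 #3:8@98] asks=[-]
After op 8 [order #8] limit_buy(price=104, qty=1): fills=none; bids=[#5:5@104 #8:1@104 #6:7@102 #3:8@98] asks=[-]

Answer: bid=- ask=96
bid=- ask=-
bid=98 ask=-
bid=104 ask=-
bid=104 ask=-
bid=104 ask=-
bid=104 ask=-
bid=104 ask=-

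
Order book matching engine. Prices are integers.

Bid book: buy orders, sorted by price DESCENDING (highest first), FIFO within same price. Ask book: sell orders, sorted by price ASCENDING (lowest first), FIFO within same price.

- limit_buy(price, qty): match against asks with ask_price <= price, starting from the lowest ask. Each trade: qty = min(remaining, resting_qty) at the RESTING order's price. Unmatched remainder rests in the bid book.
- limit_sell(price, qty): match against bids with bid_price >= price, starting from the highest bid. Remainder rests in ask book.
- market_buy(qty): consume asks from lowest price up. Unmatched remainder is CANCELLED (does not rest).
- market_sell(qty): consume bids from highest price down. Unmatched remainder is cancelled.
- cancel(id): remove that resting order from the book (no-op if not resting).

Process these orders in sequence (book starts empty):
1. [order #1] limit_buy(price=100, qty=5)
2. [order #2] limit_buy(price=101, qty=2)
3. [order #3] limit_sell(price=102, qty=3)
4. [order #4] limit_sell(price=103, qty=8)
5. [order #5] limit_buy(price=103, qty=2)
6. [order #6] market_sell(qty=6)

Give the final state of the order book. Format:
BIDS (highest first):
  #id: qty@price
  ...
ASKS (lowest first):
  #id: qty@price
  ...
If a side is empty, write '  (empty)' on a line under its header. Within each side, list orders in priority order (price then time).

Answer: BIDS (highest first):
  #1: 1@100
ASKS (lowest first):
  #3: 1@102
  #4: 8@103

Derivation:
After op 1 [order #1] limit_buy(price=100, qty=5): fills=none; bids=[#1:5@100] asks=[-]
After op 2 [order #2] limit_buy(price=101, qty=2): fills=none; bids=[#2:2@101 #1:5@100] asks=[-]
After op 3 [order #3] limit_sell(price=102, qty=3): fills=none; bids=[#2:2@101 #1:5@100] asks=[#3:3@102]
After op 4 [order #4] limit_sell(price=103, qty=8): fills=none; bids=[#2:2@101 #1:5@100] asks=[#3:3@102 #4:8@103]
After op 5 [order #5] limit_buy(price=103, qty=2): fills=#5x#3:2@102; bids=[#2:2@101 #1:5@100] asks=[#3:1@102 #4:8@103]
After op 6 [order #6] market_sell(qty=6): fills=#2x#6:2@101 #1x#6:4@100; bids=[#1:1@100] asks=[#3:1@102 #4:8@103]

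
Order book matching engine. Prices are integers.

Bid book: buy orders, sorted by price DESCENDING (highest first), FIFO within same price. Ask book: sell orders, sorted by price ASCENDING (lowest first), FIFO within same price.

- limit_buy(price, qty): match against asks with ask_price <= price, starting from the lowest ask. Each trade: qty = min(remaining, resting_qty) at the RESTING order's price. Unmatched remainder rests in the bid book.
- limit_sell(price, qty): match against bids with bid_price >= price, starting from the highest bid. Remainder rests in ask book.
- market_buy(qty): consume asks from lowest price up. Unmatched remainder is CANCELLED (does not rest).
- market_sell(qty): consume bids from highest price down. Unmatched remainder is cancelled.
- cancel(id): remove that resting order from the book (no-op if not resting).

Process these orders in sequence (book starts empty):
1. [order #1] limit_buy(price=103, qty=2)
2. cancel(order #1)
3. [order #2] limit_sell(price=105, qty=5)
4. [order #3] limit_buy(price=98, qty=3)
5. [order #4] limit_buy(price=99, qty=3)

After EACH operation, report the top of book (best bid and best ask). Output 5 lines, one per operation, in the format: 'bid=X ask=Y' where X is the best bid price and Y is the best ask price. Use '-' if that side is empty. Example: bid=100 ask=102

After op 1 [order #1] limit_buy(price=103, qty=2): fills=none; bids=[#1:2@103] asks=[-]
After op 2 cancel(order #1): fills=none; bids=[-] asks=[-]
After op 3 [order #2] limit_sell(price=105, qty=5): fills=none; bids=[-] asks=[#2:5@105]
After op 4 [order #3] limit_buy(price=98, qty=3): fills=none; bids=[#3:3@98] asks=[#2:5@105]
After op 5 [order #4] limit_buy(price=99, qty=3): fills=none; bids=[#4:3@99 #3:3@98] asks=[#2:5@105]

Answer: bid=103 ask=-
bid=- ask=-
bid=- ask=105
bid=98 ask=105
bid=99 ask=105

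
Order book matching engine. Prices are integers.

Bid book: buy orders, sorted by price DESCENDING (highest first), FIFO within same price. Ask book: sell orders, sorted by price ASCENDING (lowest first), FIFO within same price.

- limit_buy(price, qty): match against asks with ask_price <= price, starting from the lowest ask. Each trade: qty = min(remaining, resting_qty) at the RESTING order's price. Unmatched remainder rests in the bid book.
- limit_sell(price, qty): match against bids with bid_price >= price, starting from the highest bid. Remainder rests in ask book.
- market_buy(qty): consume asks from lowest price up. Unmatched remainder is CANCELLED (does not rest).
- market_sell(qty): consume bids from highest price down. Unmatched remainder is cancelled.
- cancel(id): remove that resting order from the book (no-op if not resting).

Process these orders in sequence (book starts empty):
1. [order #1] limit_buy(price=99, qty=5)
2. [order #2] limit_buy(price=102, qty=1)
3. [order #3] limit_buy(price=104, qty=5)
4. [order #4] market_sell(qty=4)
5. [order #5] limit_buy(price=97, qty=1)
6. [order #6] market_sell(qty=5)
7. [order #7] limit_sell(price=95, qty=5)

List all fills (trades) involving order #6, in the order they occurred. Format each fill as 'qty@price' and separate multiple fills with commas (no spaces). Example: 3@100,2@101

Answer: 1@104,1@102,3@99

Derivation:
After op 1 [order #1] limit_buy(price=99, qty=5): fills=none; bids=[#1:5@99] asks=[-]
After op 2 [order #2] limit_buy(price=102, qty=1): fills=none; bids=[#2:1@102 #1:5@99] asks=[-]
After op 3 [order #3] limit_buy(price=104, qty=5): fills=none; bids=[#3:5@104 #2:1@102 #1:5@99] asks=[-]
After op 4 [order #4] market_sell(qty=4): fills=#3x#4:4@104; bids=[#3:1@104 #2:1@102 #1:5@99] asks=[-]
After op 5 [order #5] limit_buy(price=97, qty=1): fills=none; bids=[#3:1@104 #2:1@102 #1:5@99 #5:1@97] asks=[-]
After op 6 [order #6] market_sell(qty=5): fills=#3x#6:1@104 #2x#6:1@102 #1x#6:3@99; bids=[#1:2@99 #5:1@97] asks=[-]
After op 7 [order #7] limit_sell(price=95, qty=5): fills=#1x#7:2@99 #5x#7:1@97; bids=[-] asks=[#7:2@95]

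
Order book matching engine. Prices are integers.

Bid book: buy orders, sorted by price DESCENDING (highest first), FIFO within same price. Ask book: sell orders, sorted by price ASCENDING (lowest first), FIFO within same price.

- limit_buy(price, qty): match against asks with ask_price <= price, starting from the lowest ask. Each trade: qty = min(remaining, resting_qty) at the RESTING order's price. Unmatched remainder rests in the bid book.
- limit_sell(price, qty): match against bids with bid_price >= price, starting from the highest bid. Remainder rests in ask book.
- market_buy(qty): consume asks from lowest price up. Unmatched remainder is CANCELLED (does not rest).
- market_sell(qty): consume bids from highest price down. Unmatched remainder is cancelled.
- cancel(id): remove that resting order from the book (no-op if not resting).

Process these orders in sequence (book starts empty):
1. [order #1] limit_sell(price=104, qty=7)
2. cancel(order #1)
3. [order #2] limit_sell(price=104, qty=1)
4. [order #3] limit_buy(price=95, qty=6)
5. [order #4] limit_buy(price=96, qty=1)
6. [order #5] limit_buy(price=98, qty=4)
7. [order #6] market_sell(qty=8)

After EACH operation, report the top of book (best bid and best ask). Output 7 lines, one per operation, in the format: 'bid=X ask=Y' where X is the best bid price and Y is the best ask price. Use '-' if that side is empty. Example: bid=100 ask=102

Answer: bid=- ask=104
bid=- ask=-
bid=- ask=104
bid=95 ask=104
bid=96 ask=104
bid=98 ask=104
bid=95 ask=104

Derivation:
After op 1 [order #1] limit_sell(price=104, qty=7): fills=none; bids=[-] asks=[#1:7@104]
After op 2 cancel(order #1): fills=none; bids=[-] asks=[-]
After op 3 [order #2] limit_sell(price=104, qty=1): fills=none; bids=[-] asks=[#2:1@104]
After op 4 [order #3] limit_buy(price=95, qty=6): fills=none; bids=[#3:6@95] asks=[#2:1@104]
After op 5 [order #4] limit_buy(price=96, qty=1): fills=none; bids=[#4:1@96 #3:6@95] asks=[#2:1@104]
After op 6 [order #5] limit_buy(price=98, qty=4): fills=none; bids=[#5:4@98 #4:1@96 #3:6@95] asks=[#2:1@104]
After op 7 [order #6] market_sell(qty=8): fills=#5x#6:4@98 #4x#6:1@96 #3x#6:3@95; bids=[#3:3@95] asks=[#2:1@104]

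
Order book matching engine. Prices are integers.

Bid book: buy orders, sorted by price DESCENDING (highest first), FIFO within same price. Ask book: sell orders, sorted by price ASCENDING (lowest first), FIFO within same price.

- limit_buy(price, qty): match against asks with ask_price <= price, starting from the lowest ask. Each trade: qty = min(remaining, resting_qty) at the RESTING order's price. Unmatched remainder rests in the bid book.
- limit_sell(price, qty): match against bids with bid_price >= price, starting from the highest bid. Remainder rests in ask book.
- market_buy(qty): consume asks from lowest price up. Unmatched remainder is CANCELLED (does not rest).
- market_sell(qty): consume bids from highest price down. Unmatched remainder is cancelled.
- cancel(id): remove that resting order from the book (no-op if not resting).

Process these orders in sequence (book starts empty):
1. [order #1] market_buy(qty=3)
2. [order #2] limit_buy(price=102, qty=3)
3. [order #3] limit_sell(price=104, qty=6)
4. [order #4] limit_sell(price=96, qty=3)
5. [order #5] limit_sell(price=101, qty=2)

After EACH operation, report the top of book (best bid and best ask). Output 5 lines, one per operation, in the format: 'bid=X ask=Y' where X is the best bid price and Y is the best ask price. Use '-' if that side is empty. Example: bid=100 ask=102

Answer: bid=- ask=-
bid=102 ask=-
bid=102 ask=104
bid=- ask=104
bid=- ask=101

Derivation:
After op 1 [order #1] market_buy(qty=3): fills=none; bids=[-] asks=[-]
After op 2 [order #2] limit_buy(price=102, qty=3): fills=none; bids=[#2:3@102] asks=[-]
After op 3 [order #3] limit_sell(price=104, qty=6): fills=none; bids=[#2:3@102] asks=[#3:6@104]
After op 4 [order #4] limit_sell(price=96, qty=3): fills=#2x#4:3@102; bids=[-] asks=[#3:6@104]
After op 5 [order #5] limit_sell(price=101, qty=2): fills=none; bids=[-] asks=[#5:2@101 #3:6@104]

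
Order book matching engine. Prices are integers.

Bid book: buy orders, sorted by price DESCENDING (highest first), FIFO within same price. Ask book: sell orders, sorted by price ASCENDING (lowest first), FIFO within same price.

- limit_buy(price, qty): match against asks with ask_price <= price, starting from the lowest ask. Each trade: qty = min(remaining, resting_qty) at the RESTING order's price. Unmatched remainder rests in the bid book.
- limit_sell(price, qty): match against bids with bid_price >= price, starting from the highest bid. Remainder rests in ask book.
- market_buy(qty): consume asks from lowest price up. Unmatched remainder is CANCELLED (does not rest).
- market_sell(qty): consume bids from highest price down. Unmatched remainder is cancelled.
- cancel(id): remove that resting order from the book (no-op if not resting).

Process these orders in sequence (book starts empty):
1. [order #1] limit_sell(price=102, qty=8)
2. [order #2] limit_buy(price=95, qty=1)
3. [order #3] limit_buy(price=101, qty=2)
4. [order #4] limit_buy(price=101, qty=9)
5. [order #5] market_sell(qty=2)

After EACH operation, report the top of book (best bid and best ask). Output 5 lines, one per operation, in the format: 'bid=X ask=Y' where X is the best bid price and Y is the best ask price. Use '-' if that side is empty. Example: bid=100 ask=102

After op 1 [order #1] limit_sell(price=102, qty=8): fills=none; bids=[-] asks=[#1:8@102]
After op 2 [order #2] limit_buy(price=95, qty=1): fills=none; bids=[#2:1@95] asks=[#1:8@102]
After op 3 [order #3] limit_buy(price=101, qty=2): fills=none; bids=[#3:2@101 #2:1@95] asks=[#1:8@102]
After op 4 [order #4] limit_buy(price=101, qty=9): fills=none; bids=[#3:2@101 #4:9@101 #2:1@95] asks=[#1:8@102]
After op 5 [order #5] market_sell(qty=2): fills=#3x#5:2@101; bids=[#4:9@101 #2:1@95] asks=[#1:8@102]

Answer: bid=- ask=102
bid=95 ask=102
bid=101 ask=102
bid=101 ask=102
bid=101 ask=102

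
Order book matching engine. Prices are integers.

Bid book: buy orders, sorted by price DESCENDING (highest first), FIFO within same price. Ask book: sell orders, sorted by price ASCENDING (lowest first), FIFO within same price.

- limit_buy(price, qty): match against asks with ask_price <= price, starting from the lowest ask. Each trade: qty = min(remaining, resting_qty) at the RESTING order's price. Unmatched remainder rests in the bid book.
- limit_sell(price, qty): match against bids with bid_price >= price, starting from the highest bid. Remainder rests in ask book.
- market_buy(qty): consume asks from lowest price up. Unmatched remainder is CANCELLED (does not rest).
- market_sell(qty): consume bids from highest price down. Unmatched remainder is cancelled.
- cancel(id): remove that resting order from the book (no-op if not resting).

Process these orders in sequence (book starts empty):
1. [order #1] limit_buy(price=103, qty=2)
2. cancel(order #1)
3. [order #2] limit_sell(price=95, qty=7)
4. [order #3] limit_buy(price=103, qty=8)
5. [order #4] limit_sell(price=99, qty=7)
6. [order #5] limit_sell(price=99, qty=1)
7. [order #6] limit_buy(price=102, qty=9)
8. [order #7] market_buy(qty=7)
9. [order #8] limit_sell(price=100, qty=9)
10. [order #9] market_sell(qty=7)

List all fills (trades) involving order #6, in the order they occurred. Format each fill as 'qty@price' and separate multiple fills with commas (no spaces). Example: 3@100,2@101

Answer: 6@99,1@99,2@102

Derivation:
After op 1 [order #1] limit_buy(price=103, qty=2): fills=none; bids=[#1:2@103] asks=[-]
After op 2 cancel(order #1): fills=none; bids=[-] asks=[-]
After op 3 [order #2] limit_sell(price=95, qty=7): fills=none; bids=[-] asks=[#2:7@95]
After op 4 [order #3] limit_buy(price=103, qty=8): fills=#3x#2:7@95; bids=[#3:1@103] asks=[-]
After op 5 [order #4] limit_sell(price=99, qty=7): fills=#3x#4:1@103; bids=[-] asks=[#4:6@99]
After op 6 [order #5] limit_sell(price=99, qty=1): fills=none; bids=[-] asks=[#4:6@99 #5:1@99]
After op 7 [order #6] limit_buy(price=102, qty=9): fills=#6x#4:6@99 #6x#5:1@99; bids=[#6:2@102] asks=[-]
After op 8 [order #7] market_buy(qty=7): fills=none; bids=[#6:2@102] asks=[-]
After op 9 [order #8] limit_sell(price=100, qty=9): fills=#6x#8:2@102; bids=[-] asks=[#8:7@100]
After op 10 [order #9] market_sell(qty=7): fills=none; bids=[-] asks=[#8:7@100]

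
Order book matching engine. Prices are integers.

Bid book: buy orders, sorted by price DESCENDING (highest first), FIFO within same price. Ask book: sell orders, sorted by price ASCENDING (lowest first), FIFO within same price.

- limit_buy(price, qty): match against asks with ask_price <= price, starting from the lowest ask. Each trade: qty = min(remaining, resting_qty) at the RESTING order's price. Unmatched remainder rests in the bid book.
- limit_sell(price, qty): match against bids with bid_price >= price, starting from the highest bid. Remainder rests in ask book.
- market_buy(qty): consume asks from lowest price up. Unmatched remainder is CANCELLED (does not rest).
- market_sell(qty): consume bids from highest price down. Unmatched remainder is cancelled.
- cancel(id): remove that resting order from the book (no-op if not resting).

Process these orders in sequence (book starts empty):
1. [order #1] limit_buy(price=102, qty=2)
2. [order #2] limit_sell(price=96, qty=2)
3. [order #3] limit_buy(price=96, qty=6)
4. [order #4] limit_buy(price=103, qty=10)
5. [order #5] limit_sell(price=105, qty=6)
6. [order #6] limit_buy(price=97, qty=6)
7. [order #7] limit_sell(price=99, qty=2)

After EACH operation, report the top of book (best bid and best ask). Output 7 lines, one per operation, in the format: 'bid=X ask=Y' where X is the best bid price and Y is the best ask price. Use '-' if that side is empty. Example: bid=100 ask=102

After op 1 [order #1] limit_buy(price=102, qty=2): fills=none; bids=[#1:2@102] asks=[-]
After op 2 [order #2] limit_sell(price=96, qty=2): fills=#1x#2:2@102; bids=[-] asks=[-]
After op 3 [order #3] limit_buy(price=96, qty=6): fills=none; bids=[#3:6@96] asks=[-]
After op 4 [order #4] limit_buy(price=103, qty=10): fills=none; bids=[#4:10@103 #3:6@96] asks=[-]
After op 5 [order #5] limit_sell(price=105, qty=6): fills=none; bids=[#4:10@103 #3:6@96] asks=[#5:6@105]
After op 6 [order #6] limit_buy(price=97, qty=6): fills=none; bids=[#4:10@103 #6:6@97 #3:6@96] asks=[#5:6@105]
After op 7 [order #7] limit_sell(price=99, qty=2): fills=#4x#7:2@103; bids=[#4:8@103 #6:6@97 #3:6@96] asks=[#5:6@105]

Answer: bid=102 ask=-
bid=- ask=-
bid=96 ask=-
bid=103 ask=-
bid=103 ask=105
bid=103 ask=105
bid=103 ask=105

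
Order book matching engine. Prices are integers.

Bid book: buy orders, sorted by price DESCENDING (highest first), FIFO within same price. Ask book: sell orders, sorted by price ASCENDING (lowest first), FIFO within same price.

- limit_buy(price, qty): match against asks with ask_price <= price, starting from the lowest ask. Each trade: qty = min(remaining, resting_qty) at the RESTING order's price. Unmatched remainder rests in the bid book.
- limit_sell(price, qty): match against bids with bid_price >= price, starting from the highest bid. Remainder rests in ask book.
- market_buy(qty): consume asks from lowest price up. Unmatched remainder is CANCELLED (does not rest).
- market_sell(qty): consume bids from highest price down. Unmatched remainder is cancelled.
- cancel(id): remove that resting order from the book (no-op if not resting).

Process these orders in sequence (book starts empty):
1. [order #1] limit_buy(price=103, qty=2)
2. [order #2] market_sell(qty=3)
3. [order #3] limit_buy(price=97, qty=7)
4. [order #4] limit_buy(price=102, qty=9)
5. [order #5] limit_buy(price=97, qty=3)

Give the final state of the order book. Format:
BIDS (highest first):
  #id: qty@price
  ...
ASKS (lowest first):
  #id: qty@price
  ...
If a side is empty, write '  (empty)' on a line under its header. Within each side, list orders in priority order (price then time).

After op 1 [order #1] limit_buy(price=103, qty=2): fills=none; bids=[#1:2@103] asks=[-]
After op 2 [order #2] market_sell(qty=3): fills=#1x#2:2@103; bids=[-] asks=[-]
After op 3 [order #3] limit_buy(price=97, qty=7): fills=none; bids=[#3:7@97] asks=[-]
After op 4 [order #4] limit_buy(price=102, qty=9): fills=none; bids=[#4:9@102 #3:7@97] asks=[-]
After op 5 [order #5] limit_buy(price=97, qty=3): fills=none; bids=[#4:9@102 #3:7@97 #5:3@97] asks=[-]

Answer: BIDS (highest first):
  #4: 9@102
  #3: 7@97
  #5: 3@97
ASKS (lowest first):
  (empty)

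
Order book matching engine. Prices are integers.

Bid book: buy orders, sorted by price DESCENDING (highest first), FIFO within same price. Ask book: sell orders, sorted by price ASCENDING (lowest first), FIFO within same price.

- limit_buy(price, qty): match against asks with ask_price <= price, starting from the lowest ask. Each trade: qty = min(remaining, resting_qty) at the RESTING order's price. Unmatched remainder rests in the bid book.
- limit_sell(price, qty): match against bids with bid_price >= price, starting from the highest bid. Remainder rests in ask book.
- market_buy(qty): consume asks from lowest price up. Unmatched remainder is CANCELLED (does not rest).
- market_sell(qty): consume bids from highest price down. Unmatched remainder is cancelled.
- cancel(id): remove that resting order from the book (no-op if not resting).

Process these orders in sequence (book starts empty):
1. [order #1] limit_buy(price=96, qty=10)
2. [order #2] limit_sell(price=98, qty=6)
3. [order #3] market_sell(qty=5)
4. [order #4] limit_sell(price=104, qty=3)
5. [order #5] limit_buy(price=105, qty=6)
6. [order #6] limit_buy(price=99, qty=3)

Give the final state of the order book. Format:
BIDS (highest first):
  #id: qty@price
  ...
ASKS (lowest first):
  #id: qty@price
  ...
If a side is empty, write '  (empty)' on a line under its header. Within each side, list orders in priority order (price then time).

Answer: BIDS (highest first):
  #6: 3@99
  #1: 5@96
ASKS (lowest first):
  #4: 3@104

Derivation:
After op 1 [order #1] limit_buy(price=96, qty=10): fills=none; bids=[#1:10@96] asks=[-]
After op 2 [order #2] limit_sell(price=98, qty=6): fills=none; bids=[#1:10@96] asks=[#2:6@98]
After op 3 [order #3] market_sell(qty=5): fills=#1x#3:5@96; bids=[#1:5@96] asks=[#2:6@98]
After op 4 [order #4] limit_sell(price=104, qty=3): fills=none; bids=[#1:5@96] asks=[#2:6@98 #4:3@104]
After op 5 [order #5] limit_buy(price=105, qty=6): fills=#5x#2:6@98; bids=[#1:5@96] asks=[#4:3@104]
After op 6 [order #6] limit_buy(price=99, qty=3): fills=none; bids=[#6:3@99 #1:5@96] asks=[#4:3@104]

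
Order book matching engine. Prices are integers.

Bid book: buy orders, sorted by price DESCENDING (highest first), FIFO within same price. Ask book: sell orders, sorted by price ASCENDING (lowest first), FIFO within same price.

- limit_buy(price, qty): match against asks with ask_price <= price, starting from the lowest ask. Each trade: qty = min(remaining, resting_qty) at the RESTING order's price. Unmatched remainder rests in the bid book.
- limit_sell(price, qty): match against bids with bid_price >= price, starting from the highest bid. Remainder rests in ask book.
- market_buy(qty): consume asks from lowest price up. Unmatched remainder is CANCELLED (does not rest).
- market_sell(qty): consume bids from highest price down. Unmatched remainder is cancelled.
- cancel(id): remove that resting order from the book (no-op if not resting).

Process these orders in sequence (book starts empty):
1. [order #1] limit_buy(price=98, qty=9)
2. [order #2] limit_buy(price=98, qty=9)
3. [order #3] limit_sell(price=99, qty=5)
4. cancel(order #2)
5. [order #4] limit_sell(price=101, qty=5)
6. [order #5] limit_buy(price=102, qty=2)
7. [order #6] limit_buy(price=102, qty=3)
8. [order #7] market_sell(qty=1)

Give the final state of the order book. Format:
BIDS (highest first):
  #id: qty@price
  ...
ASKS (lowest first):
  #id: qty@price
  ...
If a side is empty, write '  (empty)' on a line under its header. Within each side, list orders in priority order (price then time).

Answer: BIDS (highest first):
  #1: 8@98
ASKS (lowest first):
  #4: 5@101

Derivation:
After op 1 [order #1] limit_buy(price=98, qty=9): fills=none; bids=[#1:9@98] asks=[-]
After op 2 [order #2] limit_buy(price=98, qty=9): fills=none; bids=[#1:9@98 #2:9@98] asks=[-]
After op 3 [order #3] limit_sell(price=99, qty=5): fills=none; bids=[#1:9@98 #2:9@98] asks=[#3:5@99]
After op 4 cancel(order #2): fills=none; bids=[#1:9@98] asks=[#3:5@99]
After op 5 [order #4] limit_sell(price=101, qty=5): fills=none; bids=[#1:9@98] asks=[#3:5@99 #4:5@101]
After op 6 [order #5] limit_buy(price=102, qty=2): fills=#5x#3:2@99; bids=[#1:9@98] asks=[#3:3@99 #4:5@101]
After op 7 [order #6] limit_buy(price=102, qty=3): fills=#6x#3:3@99; bids=[#1:9@98] asks=[#4:5@101]
After op 8 [order #7] market_sell(qty=1): fills=#1x#7:1@98; bids=[#1:8@98] asks=[#4:5@101]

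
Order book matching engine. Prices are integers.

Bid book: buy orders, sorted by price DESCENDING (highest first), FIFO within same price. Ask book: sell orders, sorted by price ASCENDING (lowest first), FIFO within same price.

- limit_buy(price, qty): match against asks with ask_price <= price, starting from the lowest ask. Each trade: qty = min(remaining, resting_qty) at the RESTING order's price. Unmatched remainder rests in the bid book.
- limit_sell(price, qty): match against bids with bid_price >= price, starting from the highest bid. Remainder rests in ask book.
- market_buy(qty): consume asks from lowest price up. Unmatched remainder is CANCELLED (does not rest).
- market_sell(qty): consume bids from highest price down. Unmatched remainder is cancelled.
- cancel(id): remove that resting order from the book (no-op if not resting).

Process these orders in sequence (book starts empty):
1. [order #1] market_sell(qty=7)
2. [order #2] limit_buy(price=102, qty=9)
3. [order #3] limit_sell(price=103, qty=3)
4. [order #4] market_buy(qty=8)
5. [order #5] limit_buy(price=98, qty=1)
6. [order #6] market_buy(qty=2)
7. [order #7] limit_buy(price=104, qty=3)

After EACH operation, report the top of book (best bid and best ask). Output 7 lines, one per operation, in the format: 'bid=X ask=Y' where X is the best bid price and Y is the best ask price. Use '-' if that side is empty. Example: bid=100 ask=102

After op 1 [order #1] market_sell(qty=7): fills=none; bids=[-] asks=[-]
After op 2 [order #2] limit_buy(price=102, qty=9): fills=none; bids=[#2:9@102] asks=[-]
After op 3 [order #3] limit_sell(price=103, qty=3): fills=none; bids=[#2:9@102] asks=[#3:3@103]
After op 4 [order #4] market_buy(qty=8): fills=#4x#3:3@103; bids=[#2:9@102] asks=[-]
After op 5 [order #5] limit_buy(price=98, qty=1): fills=none; bids=[#2:9@102 #5:1@98] asks=[-]
After op 6 [order #6] market_buy(qty=2): fills=none; bids=[#2:9@102 #5:1@98] asks=[-]
After op 7 [order #7] limit_buy(price=104, qty=3): fills=none; bids=[#7:3@104 #2:9@102 #5:1@98] asks=[-]

Answer: bid=- ask=-
bid=102 ask=-
bid=102 ask=103
bid=102 ask=-
bid=102 ask=-
bid=102 ask=-
bid=104 ask=-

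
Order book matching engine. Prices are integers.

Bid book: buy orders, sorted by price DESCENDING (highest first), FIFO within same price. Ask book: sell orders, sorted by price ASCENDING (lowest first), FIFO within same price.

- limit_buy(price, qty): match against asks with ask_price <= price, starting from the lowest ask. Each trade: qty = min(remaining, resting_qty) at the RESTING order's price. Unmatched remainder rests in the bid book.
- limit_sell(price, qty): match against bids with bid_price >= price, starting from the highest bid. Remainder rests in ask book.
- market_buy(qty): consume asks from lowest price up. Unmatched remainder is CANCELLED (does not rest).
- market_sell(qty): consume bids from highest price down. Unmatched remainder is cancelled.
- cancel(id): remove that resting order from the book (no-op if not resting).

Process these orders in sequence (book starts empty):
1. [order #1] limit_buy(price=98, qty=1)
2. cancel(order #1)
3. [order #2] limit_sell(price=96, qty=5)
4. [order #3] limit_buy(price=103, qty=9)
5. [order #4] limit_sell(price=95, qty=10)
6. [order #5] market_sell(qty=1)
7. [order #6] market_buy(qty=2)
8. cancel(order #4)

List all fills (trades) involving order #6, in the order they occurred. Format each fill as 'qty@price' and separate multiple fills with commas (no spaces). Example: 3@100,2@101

Answer: 2@95

Derivation:
After op 1 [order #1] limit_buy(price=98, qty=1): fills=none; bids=[#1:1@98] asks=[-]
After op 2 cancel(order #1): fills=none; bids=[-] asks=[-]
After op 3 [order #2] limit_sell(price=96, qty=5): fills=none; bids=[-] asks=[#2:5@96]
After op 4 [order #3] limit_buy(price=103, qty=9): fills=#3x#2:5@96; bids=[#3:4@103] asks=[-]
After op 5 [order #4] limit_sell(price=95, qty=10): fills=#3x#4:4@103; bids=[-] asks=[#4:6@95]
After op 6 [order #5] market_sell(qty=1): fills=none; bids=[-] asks=[#4:6@95]
After op 7 [order #6] market_buy(qty=2): fills=#6x#4:2@95; bids=[-] asks=[#4:4@95]
After op 8 cancel(order #4): fills=none; bids=[-] asks=[-]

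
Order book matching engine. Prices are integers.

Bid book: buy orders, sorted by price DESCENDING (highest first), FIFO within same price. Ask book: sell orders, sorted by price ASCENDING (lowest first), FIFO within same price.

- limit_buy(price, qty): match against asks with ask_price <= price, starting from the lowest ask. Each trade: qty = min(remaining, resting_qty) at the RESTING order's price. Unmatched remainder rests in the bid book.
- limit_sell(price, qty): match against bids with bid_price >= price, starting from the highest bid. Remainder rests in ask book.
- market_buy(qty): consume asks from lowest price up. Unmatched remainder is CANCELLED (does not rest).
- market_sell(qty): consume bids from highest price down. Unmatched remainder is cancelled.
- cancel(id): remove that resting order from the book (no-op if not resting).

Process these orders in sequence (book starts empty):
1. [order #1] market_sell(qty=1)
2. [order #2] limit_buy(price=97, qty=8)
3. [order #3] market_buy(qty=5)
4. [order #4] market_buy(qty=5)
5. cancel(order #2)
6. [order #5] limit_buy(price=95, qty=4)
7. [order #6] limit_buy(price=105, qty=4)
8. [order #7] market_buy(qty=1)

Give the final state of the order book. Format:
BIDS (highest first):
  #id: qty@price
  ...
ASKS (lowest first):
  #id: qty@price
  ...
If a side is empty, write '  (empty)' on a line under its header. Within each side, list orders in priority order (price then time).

Answer: BIDS (highest first):
  #6: 4@105
  #5: 4@95
ASKS (lowest first):
  (empty)

Derivation:
After op 1 [order #1] market_sell(qty=1): fills=none; bids=[-] asks=[-]
After op 2 [order #2] limit_buy(price=97, qty=8): fills=none; bids=[#2:8@97] asks=[-]
After op 3 [order #3] market_buy(qty=5): fills=none; bids=[#2:8@97] asks=[-]
After op 4 [order #4] market_buy(qty=5): fills=none; bids=[#2:8@97] asks=[-]
After op 5 cancel(order #2): fills=none; bids=[-] asks=[-]
After op 6 [order #5] limit_buy(price=95, qty=4): fills=none; bids=[#5:4@95] asks=[-]
After op 7 [order #6] limit_buy(price=105, qty=4): fills=none; bids=[#6:4@105 #5:4@95] asks=[-]
After op 8 [order #7] market_buy(qty=1): fills=none; bids=[#6:4@105 #5:4@95] asks=[-]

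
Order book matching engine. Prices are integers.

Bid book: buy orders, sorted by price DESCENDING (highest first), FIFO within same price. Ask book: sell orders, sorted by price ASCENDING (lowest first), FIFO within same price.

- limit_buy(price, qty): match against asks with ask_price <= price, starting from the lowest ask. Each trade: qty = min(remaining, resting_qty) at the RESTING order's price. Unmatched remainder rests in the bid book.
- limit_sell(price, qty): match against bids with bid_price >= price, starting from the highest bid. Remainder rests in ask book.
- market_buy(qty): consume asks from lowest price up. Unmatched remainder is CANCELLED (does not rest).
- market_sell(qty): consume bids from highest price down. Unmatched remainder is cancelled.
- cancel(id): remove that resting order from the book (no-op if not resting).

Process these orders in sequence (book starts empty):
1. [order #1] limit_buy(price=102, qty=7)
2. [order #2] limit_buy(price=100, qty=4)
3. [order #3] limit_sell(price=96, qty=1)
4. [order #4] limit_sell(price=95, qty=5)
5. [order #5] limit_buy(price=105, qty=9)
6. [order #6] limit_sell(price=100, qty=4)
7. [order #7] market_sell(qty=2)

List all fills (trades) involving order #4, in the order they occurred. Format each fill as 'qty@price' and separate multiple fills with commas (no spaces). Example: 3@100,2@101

Answer: 5@102

Derivation:
After op 1 [order #1] limit_buy(price=102, qty=7): fills=none; bids=[#1:7@102] asks=[-]
After op 2 [order #2] limit_buy(price=100, qty=4): fills=none; bids=[#1:7@102 #2:4@100] asks=[-]
After op 3 [order #3] limit_sell(price=96, qty=1): fills=#1x#3:1@102; bids=[#1:6@102 #2:4@100] asks=[-]
After op 4 [order #4] limit_sell(price=95, qty=5): fills=#1x#4:5@102; bids=[#1:1@102 #2:4@100] asks=[-]
After op 5 [order #5] limit_buy(price=105, qty=9): fills=none; bids=[#5:9@105 #1:1@102 #2:4@100] asks=[-]
After op 6 [order #6] limit_sell(price=100, qty=4): fills=#5x#6:4@105; bids=[#5:5@105 #1:1@102 #2:4@100] asks=[-]
After op 7 [order #7] market_sell(qty=2): fills=#5x#7:2@105; bids=[#5:3@105 #1:1@102 #2:4@100] asks=[-]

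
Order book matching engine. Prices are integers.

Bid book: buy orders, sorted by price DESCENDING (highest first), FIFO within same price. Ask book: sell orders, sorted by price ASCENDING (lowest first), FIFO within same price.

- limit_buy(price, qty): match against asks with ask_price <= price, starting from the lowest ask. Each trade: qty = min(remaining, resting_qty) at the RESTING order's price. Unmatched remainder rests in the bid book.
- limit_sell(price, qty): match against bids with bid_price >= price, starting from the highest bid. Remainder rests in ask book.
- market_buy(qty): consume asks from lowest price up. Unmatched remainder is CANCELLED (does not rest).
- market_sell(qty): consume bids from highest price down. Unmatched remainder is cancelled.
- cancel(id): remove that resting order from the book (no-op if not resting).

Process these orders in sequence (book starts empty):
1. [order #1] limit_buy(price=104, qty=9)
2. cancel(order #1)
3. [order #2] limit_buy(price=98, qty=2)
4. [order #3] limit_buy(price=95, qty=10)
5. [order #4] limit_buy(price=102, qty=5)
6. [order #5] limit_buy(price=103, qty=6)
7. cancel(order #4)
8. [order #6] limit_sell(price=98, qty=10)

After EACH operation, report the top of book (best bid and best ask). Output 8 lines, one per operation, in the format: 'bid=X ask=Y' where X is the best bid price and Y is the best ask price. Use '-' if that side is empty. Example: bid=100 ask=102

After op 1 [order #1] limit_buy(price=104, qty=9): fills=none; bids=[#1:9@104] asks=[-]
After op 2 cancel(order #1): fills=none; bids=[-] asks=[-]
After op 3 [order #2] limit_buy(price=98, qty=2): fills=none; bids=[#2:2@98] asks=[-]
After op 4 [order #3] limit_buy(price=95, qty=10): fills=none; bids=[#2:2@98 #3:10@95] asks=[-]
After op 5 [order #4] limit_buy(price=102, qty=5): fills=none; bids=[#4:5@102 #2:2@98 #3:10@95] asks=[-]
After op 6 [order #5] limit_buy(price=103, qty=6): fills=none; bids=[#5:6@103 #4:5@102 #2:2@98 #3:10@95] asks=[-]
After op 7 cancel(order #4): fills=none; bids=[#5:6@103 #2:2@98 #3:10@95] asks=[-]
After op 8 [order #6] limit_sell(price=98, qty=10): fills=#5x#6:6@103 #2x#6:2@98; bids=[#3:10@95] asks=[#6:2@98]

Answer: bid=104 ask=-
bid=- ask=-
bid=98 ask=-
bid=98 ask=-
bid=102 ask=-
bid=103 ask=-
bid=103 ask=-
bid=95 ask=98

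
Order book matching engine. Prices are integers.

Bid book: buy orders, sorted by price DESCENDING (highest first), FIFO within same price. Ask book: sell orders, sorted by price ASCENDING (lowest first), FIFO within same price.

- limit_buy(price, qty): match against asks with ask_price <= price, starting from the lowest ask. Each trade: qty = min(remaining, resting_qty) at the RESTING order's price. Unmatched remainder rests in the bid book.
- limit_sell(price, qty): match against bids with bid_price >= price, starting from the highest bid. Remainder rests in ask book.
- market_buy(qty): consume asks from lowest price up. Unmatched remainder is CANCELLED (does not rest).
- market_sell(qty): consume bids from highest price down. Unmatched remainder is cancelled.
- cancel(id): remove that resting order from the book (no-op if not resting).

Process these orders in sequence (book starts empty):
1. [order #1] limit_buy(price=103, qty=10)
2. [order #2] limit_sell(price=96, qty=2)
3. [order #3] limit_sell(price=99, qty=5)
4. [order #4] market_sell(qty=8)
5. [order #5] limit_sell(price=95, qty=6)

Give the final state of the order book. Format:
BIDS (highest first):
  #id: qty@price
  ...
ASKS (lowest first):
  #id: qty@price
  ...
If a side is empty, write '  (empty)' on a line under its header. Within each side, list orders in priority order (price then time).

Answer: BIDS (highest first):
  (empty)
ASKS (lowest first):
  #5: 6@95

Derivation:
After op 1 [order #1] limit_buy(price=103, qty=10): fills=none; bids=[#1:10@103] asks=[-]
After op 2 [order #2] limit_sell(price=96, qty=2): fills=#1x#2:2@103; bids=[#1:8@103] asks=[-]
After op 3 [order #3] limit_sell(price=99, qty=5): fills=#1x#3:5@103; bids=[#1:3@103] asks=[-]
After op 4 [order #4] market_sell(qty=8): fills=#1x#4:3@103; bids=[-] asks=[-]
After op 5 [order #5] limit_sell(price=95, qty=6): fills=none; bids=[-] asks=[#5:6@95]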